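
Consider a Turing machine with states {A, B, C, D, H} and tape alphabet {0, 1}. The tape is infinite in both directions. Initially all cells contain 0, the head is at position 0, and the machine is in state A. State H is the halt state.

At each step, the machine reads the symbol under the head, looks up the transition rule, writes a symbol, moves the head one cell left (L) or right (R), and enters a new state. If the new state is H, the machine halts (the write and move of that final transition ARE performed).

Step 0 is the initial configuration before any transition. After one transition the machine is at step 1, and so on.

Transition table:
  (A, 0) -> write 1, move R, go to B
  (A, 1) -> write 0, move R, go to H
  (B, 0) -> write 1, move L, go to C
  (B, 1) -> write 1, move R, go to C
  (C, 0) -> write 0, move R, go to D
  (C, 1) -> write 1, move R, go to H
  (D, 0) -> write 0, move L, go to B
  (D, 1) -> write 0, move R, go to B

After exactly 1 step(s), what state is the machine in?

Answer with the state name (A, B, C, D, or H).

Step 1: in state A at pos 0, read 0 -> (A,0)->write 1,move R,goto B. Now: state=B, head=1, tape[-1..2]=0100 (head:   ^)

Answer: B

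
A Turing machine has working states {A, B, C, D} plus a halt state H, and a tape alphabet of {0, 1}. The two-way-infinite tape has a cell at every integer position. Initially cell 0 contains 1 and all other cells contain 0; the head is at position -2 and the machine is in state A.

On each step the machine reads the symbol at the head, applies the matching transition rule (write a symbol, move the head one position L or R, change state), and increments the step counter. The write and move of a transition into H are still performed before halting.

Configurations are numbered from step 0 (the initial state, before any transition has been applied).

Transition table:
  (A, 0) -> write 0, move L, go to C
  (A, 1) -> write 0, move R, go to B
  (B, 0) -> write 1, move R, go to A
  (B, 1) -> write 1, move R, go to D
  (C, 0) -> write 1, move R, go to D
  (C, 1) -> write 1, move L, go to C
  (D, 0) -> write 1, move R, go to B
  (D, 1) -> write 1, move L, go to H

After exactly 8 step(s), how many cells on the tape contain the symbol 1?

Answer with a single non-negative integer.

Answer: 4

Derivation:
Step 1: in state A at pos -2, read 0 -> (A,0)->write 0,move L,goto C. Now: state=C, head=-3, tape[-4..1]=000010 (head:  ^)
Step 2: in state C at pos -3, read 0 -> (C,0)->write 1,move R,goto D. Now: state=D, head=-2, tape[-4..1]=010010 (head:   ^)
Step 3: in state D at pos -2, read 0 -> (D,0)->write 1,move R,goto B. Now: state=B, head=-1, tape[-4..1]=011010 (head:    ^)
Step 4: in state B at pos -1, read 0 -> (B,0)->write 1,move R,goto A. Now: state=A, head=0, tape[-4..1]=011110 (head:     ^)
Step 5: in state A at pos 0, read 1 -> (A,1)->write 0,move R,goto B. Now: state=B, head=1, tape[-4..2]=0111000 (head:      ^)
Step 6: in state B at pos 1, read 0 -> (B,0)->write 1,move R,goto A. Now: state=A, head=2, tape[-4..3]=01110100 (head:       ^)
Step 7: in state A at pos 2, read 0 -> (A,0)->write 0,move L,goto C. Now: state=C, head=1, tape[-4..3]=01110100 (head:      ^)
Step 8: in state C at pos 1, read 1 -> (C,1)->write 1,move L,goto C. Now: state=C, head=0, tape[-4..3]=01110100 (head:     ^)
Cells containing 1 after step 8: {-3, -2, -1, 1} -> 4 cell(s)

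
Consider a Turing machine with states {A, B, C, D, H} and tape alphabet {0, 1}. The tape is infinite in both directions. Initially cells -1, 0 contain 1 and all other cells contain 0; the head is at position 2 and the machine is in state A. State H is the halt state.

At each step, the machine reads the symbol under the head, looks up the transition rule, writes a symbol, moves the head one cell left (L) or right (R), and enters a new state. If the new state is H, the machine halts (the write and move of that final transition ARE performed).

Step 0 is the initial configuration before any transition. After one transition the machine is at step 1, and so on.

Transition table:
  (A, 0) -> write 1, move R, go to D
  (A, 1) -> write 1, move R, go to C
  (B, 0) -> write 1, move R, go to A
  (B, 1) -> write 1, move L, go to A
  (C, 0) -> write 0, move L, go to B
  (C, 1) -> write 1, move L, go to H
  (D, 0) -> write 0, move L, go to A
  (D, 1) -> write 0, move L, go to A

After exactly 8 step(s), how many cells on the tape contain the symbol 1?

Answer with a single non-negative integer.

Step 1: in state A at pos 2, read 0 -> (A,0)->write 1,move R,goto D. Now: state=D, head=3, tape[-2..4]=0110100 (head:      ^)
Step 2: in state D at pos 3, read 0 -> (D,0)->write 0,move L,goto A. Now: state=A, head=2, tape[-2..4]=0110100 (head:     ^)
Step 3: in state A at pos 2, read 1 -> (A,1)->write 1,move R,goto C. Now: state=C, head=3, tape[-2..4]=0110100 (head:      ^)
Step 4: in state C at pos 3, read 0 -> (C,0)->write 0,move L,goto B. Now: state=B, head=2, tape[-2..4]=0110100 (head:     ^)
Step 5: in state B at pos 2, read 1 -> (B,1)->write 1,move L,goto A. Now: state=A, head=1, tape[-2..4]=0110100 (head:    ^)
Step 6: in state A at pos 1, read 0 -> (A,0)->write 1,move R,goto D. Now: state=D, head=2, tape[-2..4]=0111100 (head:     ^)
Step 7: in state D at pos 2, read 1 -> (D,1)->write 0,move L,goto A. Now: state=A, head=1, tape[-2..4]=0111000 (head:    ^)
Step 8: in state A at pos 1, read 1 -> (A,1)->write 1,move R,goto C. Now: state=C, head=2, tape[-2..4]=0111000 (head:     ^)
Cells containing 1 after step 8: {-1, 0, 1} -> 3 cell(s)

Answer: 3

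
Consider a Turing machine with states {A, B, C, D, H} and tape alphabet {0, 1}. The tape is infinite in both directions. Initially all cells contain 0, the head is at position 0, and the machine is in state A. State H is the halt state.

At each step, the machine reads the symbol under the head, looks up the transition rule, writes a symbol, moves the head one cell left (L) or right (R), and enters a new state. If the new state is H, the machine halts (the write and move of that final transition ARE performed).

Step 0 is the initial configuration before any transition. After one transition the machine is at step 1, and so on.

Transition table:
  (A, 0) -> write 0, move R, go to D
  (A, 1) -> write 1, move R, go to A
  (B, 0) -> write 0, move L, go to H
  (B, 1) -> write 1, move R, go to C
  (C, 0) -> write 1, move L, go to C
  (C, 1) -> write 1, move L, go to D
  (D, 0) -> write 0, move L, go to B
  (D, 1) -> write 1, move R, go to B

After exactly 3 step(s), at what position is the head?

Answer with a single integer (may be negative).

Step 1: in state A at pos 0, read 0 -> (A,0)->write 0,move R,goto D. Now: state=D, head=1, tape[-1..2]=0000 (head:   ^)
Step 2: in state D at pos 1, read 0 -> (D,0)->write 0,move L,goto B. Now: state=B, head=0, tape[-1..2]=0000 (head:  ^)
Step 3: in state B at pos 0, read 0 -> (B,0)->write 0,move L,goto H. Now: state=H, head=-1, tape[-2..2]=00000 (head:  ^)

Answer: -1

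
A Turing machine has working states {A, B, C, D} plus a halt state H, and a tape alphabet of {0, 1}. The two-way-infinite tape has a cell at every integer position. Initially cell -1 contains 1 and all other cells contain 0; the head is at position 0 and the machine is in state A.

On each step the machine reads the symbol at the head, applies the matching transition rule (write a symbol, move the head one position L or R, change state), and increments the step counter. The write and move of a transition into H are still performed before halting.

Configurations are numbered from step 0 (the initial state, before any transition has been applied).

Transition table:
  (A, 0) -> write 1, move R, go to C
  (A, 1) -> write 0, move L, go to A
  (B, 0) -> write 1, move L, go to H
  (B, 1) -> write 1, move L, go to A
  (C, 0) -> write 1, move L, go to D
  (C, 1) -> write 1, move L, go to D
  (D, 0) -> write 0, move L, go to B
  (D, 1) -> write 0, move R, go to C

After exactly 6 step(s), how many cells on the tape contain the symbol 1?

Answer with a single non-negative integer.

Step 1: in state A at pos 0, read 0 -> (A,0)->write 1,move R,goto C. Now: state=C, head=1, tape[-2..2]=01100 (head:    ^)
Step 2: in state C at pos 1, read 0 -> (C,0)->write 1,move L,goto D. Now: state=D, head=0, tape[-2..2]=01110 (head:   ^)
Step 3: in state D at pos 0, read 1 -> (D,1)->write 0,move R,goto C. Now: state=C, head=1, tape[-2..2]=01010 (head:    ^)
Step 4: in state C at pos 1, read 1 -> (C,1)->write 1,move L,goto D. Now: state=D, head=0, tape[-2..2]=01010 (head:   ^)
Step 5: in state D at pos 0, read 0 -> (D,0)->write 0,move L,goto B. Now: state=B, head=-1, tape[-2..2]=01010 (head:  ^)
Step 6: in state B at pos -1, read 1 -> (B,1)->write 1,move L,goto A. Now: state=A, head=-2, tape[-3..2]=001010 (head:  ^)
Cells containing 1 after step 6: {-1, 1} -> 2 cell(s)

Answer: 2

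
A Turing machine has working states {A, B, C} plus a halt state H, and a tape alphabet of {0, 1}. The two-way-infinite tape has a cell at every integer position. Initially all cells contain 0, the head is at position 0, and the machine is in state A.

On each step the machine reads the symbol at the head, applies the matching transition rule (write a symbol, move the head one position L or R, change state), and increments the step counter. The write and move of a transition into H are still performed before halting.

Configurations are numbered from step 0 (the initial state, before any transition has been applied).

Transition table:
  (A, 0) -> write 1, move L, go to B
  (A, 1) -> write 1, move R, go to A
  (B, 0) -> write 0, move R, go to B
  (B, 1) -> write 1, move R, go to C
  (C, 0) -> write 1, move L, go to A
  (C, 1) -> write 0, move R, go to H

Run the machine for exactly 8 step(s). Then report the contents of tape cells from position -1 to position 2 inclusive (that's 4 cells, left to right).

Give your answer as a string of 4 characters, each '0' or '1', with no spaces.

Answer: 0111

Derivation:
Step 1: in state A at pos 0, read 0 -> (A,0)->write 1,move L,goto B. Now: state=B, head=-1, tape[-2..1]=0010 (head:  ^)
Step 2: in state B at pos -1, read 0 -> (B,0)->write 0,move R,goto B. Now: state=B, head=0, tape[-2..1]=0010 (head:   ^)
Step 3: in state B at pos 0, read 1 -> (B,1)->write 1,move R,goto C. Now: state=C, head=1, tape[-2..2]=00100 (head:    ^)
Step 4: in state C at pos 1, read 0 -> (C,0)->write 1,move L,goto A. Now: state=A, head=0, tape[-2..2]=00110 (head:   ^)
Step 5: in state A at pos 0, read 1 -> (A,1)->write 1,move R,goto A. Now: state=A, head=1, tape[-2..2]=00110 (head:    ^)
Step 6: in state A at pos 1, read 1 -> (A,1)->write 1,move R,goto A. Now: state=A, head=2, tape[-2..3]=001100 (head:     ^)
Step 7: in state A at pos 2, read 0 -> (A,0)->write 1,move L,goto B. Now: state=B, head=1, tape[-2..3]=001110 (head:    ^)
Step 8: in state B at pos 1, read 1 -> (B,1)->write 1,move R,goto C. Now: state=C, head=2, tape[-2..3]=001110 (head:     ^)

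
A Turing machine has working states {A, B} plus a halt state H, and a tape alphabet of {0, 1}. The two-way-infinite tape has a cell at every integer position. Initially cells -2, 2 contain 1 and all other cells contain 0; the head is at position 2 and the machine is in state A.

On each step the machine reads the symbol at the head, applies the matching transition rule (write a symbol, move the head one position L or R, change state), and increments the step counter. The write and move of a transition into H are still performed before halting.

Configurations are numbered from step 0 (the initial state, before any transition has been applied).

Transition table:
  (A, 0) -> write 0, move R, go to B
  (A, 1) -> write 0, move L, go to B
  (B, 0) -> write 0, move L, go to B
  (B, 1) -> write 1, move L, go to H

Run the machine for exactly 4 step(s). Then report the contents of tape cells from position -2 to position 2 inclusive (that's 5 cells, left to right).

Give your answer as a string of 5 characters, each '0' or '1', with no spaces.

Answer: 10000

Derivation:
Step 1: in state A at pos 2, read 1 -> (A,1)->write 0,move L,goto B. Now: state=B, head=1, tape[-3..3]=0100000 (head:     ^)
Step 2: in state B at pos 1, read 0 -> (B,0)->write 0,move L,goto B. Now: state=B, head=0, tape[-3..3]=0100000 (head:    ^)
Step 3: in state B at pos 0, read 0 -> (B,0)->write 0,move L,goto B. Now: state=B, head=-1, tape[-3..3]=0100000 (head:   ^)
Step 4: in state B at pos -1, read 0 -> (B,0)->write 0,move L,goto B. Now: state=B, head=-2, tape[-3..3]=0100000 (head:  ^)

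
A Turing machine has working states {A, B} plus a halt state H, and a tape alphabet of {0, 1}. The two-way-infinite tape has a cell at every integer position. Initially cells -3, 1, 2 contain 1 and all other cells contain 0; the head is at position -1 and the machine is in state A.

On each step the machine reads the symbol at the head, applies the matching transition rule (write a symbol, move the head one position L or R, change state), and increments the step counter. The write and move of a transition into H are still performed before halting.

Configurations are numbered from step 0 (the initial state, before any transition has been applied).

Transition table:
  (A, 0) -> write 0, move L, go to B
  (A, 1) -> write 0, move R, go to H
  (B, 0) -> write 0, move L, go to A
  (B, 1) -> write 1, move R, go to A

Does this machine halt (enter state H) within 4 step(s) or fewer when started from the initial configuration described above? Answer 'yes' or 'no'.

Answer: yes

Derivation:
Step 1: in state A at pos -1, read 0 -> (A,0)->write 0,move L,goto B. Now: state=B, head=-2, tape[-4..3]=01000110 (head:   ^)
Step 2: in state B at pos -2, read 0 -> (B,0)->write 0,move L,goto A. Now: state=A, head=-3, tape[-4..3]=01000110 (head:  ^)
Step 3: in state A at pos -3, read 1 -> (A,1)->write 0,move R,goto H. Now: state=H, head=-2, tape[-4..3]=00000110 (head:   ^)
State H reached at step 3; 3 <= 4 -> yes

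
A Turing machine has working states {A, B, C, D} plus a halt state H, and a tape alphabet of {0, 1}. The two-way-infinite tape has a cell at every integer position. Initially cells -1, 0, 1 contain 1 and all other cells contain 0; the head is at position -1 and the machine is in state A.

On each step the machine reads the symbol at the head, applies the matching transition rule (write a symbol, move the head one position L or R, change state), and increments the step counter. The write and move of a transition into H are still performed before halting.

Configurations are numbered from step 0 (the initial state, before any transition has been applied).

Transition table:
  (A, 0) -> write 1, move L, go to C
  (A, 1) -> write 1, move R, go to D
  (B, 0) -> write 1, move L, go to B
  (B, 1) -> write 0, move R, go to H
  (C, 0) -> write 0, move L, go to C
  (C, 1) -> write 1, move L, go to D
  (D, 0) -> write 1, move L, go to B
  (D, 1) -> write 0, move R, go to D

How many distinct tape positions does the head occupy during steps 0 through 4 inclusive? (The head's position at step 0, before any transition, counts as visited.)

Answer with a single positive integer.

Step 1: in state A at pos -1, read 1 -> (A,1)->write 1,move R,goto D. Now: state=D, head=0, tape[-2..2]=01110 (head:   ^)
Step 2: in state D at pos 0, read 1 -> (D,1)->write 0,move R,goto D. Now: state=D, head=1, tape[-2..2]=01010 (head:    ^)
Step 3: in state D at pos 1, read 1 -> (D,1)->write 0,move R,goto D. Now: state=D, head=2, tape[-2..3]=010000 (head:     ^)
Step 4: in state D at pos 2, read 0 -> (D,0)->write 1,move L,goto B. Now: state=B, head=1, tape[-2..3]=010010 (head:    ^)
Head positions at steps 0..4: starting at -1, distinct positions visited = {-1, 0, 1, 2} -> 4 position(s)

Answer: 4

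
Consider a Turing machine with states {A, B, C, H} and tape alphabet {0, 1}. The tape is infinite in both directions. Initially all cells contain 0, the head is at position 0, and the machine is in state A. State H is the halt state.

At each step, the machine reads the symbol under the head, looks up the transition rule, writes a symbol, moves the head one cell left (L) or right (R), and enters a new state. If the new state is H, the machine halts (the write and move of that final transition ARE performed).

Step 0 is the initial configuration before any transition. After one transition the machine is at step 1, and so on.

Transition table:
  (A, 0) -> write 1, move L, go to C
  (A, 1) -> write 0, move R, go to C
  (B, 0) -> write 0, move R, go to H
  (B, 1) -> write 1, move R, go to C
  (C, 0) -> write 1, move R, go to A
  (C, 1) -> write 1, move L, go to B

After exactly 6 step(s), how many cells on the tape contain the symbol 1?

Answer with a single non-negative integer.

Step 1: in state A at pos 0, read 0 -> (A,0)->write 1,move L,goto C. Now: state=C, head=-1, tape[-2..1]=0010 (head:  ^)
Step 2: in state C at pos -1, read 0 -> (C,0)->write 1,move R,goto A. Now: state=A, head=0, tape[-2..1]=0110 (head:   ^)
Step 3: in state A at pos 0, read 1 -> (A,1)->write 0,move R,goto C. Now: state=C, head=1, tape[-2..2]=01000 (head:    ^)
Step 4: in state C at pos 1, read 0 -> (C,0)->write 1,move R,goto A. Now: state=A, head=2, tape[-2..3]=010100 (head:     ^)
Step 5: in state A at pos 2, read 0 -> (A,0)->write 1,move L,goto C. Now: state=C, head=1, tape[-2..3]=010110 (head:    ^)
Step 6: in state C at pos 1, read 1 -> (C,1)->write 1,move L,goto B. Now: state=B, head=0, tape[-2..3]=010110 (head:   ^)
Cells containing 1 after step 6: {-1, 1, 2} -> 3 cell(s)

Answer: 3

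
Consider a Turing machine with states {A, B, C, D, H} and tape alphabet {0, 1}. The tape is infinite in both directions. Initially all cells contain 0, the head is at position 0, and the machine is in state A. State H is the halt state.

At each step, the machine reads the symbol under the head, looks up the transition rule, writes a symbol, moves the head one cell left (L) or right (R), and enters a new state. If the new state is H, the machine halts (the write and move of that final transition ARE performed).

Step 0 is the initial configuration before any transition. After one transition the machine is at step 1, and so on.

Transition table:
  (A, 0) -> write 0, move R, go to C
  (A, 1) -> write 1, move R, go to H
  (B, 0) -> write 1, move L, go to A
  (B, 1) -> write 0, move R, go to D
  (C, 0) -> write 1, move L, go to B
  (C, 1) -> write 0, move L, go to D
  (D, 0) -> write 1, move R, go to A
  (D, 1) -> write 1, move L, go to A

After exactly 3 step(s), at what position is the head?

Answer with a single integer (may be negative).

Step 1: in state A at pos 0, read 0 -> (A,0)->write 0,move R,goto C. Now: state=C, head=1, tape[-1..2]=0000 (head:   ^)
Step 2: in state C at pos 1, read 0 -> (C,0)->write 1,move L,goto B. Now: state=B, head=0, tape[-1..2]=0010 (head:  ^)
Step 3: in state B at pos 0, read 0 -> (B,0)->write 1,move L,goto A. Now: state=A, head=-1, tape[-2..2]=00110 (head:  ^)

Answer: -1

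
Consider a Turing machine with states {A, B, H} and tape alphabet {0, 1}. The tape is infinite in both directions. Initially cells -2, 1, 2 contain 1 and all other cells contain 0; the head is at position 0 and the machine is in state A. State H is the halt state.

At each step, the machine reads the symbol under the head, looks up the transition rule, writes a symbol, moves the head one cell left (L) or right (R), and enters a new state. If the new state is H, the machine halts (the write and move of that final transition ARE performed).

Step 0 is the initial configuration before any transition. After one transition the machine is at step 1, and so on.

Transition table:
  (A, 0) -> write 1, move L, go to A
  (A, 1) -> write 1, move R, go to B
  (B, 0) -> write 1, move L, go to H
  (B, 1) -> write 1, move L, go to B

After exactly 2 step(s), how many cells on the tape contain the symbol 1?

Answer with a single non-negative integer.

Step 1: in state A at pos 0, read 0 -> (A,0)->write 1,move L,goto A. Now: state=A, head=-1, tape[-3..3]=0101110 (head:   ^)
Step 2: in state A at pos -1, read 0 -> (A,0)->write 1,move L,goto A. Now: state=A, head=-2, tape[-3..3]=0111110 (head:  ^)
Cells containing 1 after step 2: {-2, -1, 0, 1, 2} -> 5 cell(s)

Answer: 5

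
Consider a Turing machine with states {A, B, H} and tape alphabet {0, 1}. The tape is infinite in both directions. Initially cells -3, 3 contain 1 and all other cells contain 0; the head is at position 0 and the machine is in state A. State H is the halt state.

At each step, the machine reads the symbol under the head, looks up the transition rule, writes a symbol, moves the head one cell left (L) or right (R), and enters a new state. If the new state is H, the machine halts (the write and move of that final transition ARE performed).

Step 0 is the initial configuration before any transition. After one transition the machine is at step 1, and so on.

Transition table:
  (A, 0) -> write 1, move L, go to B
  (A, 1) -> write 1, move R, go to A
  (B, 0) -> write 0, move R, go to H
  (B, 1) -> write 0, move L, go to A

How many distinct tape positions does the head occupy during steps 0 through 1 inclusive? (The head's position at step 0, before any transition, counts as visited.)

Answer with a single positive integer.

Step 1: in state A at pos 0, read 0 -> (A,0)->write 1,move L,goto B. Now: state=B, head=-1, tape[-4..4]=010010010 (head:    ^)
Head positions at steps 0..1: starting at 0, distinct positions visited = {-1, 0} -> 2 position(s)

Answer: 2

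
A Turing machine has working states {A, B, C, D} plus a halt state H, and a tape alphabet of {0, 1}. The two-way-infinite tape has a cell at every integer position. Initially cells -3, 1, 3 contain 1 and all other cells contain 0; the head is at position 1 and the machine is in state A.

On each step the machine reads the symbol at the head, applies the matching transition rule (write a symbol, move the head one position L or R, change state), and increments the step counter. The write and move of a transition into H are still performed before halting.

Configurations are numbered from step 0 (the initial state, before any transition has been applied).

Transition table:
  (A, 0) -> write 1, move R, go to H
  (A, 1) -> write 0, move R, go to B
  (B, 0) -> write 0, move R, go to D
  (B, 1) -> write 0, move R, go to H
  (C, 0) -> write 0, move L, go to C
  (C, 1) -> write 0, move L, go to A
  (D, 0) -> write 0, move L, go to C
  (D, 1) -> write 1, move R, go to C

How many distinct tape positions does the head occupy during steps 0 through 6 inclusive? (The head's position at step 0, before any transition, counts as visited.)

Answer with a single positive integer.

Answer: 4

Derivation:
Step 1: in state A at pos 1, read 1 -> (A,1)->write 0,move R,goto B. Now: state=B, head=2, tape[-4..4]=010000010 (head:       ^)
Step 2: in state B at pos 2, read 0 -> (B,0)->write 0,move R,goto D. Now: state=D, head=3, tape[-4..4]=010000010 (head:        ^)
Step 3: in state D at pos 3, read 1 -> (D,1)->write 1,move R,goto C. Now: state=C, head=4, tape[-4..5]=0100000100 (head:         ^)
Step 4: in state C at pos 4, read 0 -> (C,0)->write 0,move L,goto C. Now: state=C, head=3, tape[-4..5]=0100000100 (head:        ^)
Step 5: in state C at pos 3, read 1 -> (C,1)->write 0,move L,goto A. Now: state=A, head=2, tape[-4..5]=0100000000 (head:       ^)
Step 6: in state A at pos 2, read 0 -> (A,0)->write 1,move R,goto H. Now: state=H, head=3, tape[-4..5]=0100001000 (head:        ^)
Head positions at steps 0..6: starting at 1, distinct positions visited = {1, 2, 3, 4} -> 4 position(s)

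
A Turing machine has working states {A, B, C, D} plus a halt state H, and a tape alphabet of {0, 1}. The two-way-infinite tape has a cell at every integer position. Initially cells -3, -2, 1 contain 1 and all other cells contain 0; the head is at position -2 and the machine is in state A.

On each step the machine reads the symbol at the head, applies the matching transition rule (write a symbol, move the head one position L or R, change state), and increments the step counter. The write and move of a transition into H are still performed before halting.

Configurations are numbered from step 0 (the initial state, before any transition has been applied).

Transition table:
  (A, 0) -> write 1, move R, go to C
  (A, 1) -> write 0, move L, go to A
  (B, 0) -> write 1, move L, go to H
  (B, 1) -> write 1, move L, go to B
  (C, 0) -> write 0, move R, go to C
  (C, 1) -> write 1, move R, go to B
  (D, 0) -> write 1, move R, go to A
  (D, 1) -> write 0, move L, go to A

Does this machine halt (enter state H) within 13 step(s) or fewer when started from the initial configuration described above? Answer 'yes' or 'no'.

Step 1: in state A at pos -2, read 1 -> (A,1)->write 0,move L,goto A. Now: state=A, head=-3, tape[-4..2]=0100010 (head:  ^)
Step 2: in state A at pos -3, read 1 -> (A,1)->write 0,move L,goto A. Now: state=A, head=-4, tape[-5..2]=00000010 (head:  ^)
Step 3: in state A at pos -4, read 0 -> (A,0)->write 1,move R,goto C. Now: state=C, head=-3, tape[-5..2]=01000010 (head:   ^)
Step 4: in state C at pos -3, read 0 -> (C,0)->write 0,move R,goto C. Now: state=C, head=-2, tape[-5..2]=01000010 (head:    ^)
Step 5: in state C at pos -2, read 0 -> (C,0)->write 0,move R,goto C. Now: state=C, head=-1, tape[-5..2]=01000010 (head:     ^)
Step 6: in state C at pos -1, read 0 -> (C,0)->write 0,move R,goto C. Now: state=C, head=0, tape[-5..2]=01000010 (head:      ^)
Step 7: in state C at pos 0, read 0 -> (C,0)->write 0,move R,goto C. Now: state=C, head=1, tape[-5..2]=01000010 (head:       ^)
Step 8: in state C at pos 1, read 1 -> (C,1)->write 1,move R,goto B. Now: state=B, head=2, tape[-5..3]=010000100 (head:        ^)
Step 9: in state B at pos 2, read 0 -> (B,0)->write 1,move L,goto H. Now: state=H, head=1, tape[-5..3]=010000110 (head:       ^)
State H reached at step 9; 9 <= 13 -> yes

Answer: yes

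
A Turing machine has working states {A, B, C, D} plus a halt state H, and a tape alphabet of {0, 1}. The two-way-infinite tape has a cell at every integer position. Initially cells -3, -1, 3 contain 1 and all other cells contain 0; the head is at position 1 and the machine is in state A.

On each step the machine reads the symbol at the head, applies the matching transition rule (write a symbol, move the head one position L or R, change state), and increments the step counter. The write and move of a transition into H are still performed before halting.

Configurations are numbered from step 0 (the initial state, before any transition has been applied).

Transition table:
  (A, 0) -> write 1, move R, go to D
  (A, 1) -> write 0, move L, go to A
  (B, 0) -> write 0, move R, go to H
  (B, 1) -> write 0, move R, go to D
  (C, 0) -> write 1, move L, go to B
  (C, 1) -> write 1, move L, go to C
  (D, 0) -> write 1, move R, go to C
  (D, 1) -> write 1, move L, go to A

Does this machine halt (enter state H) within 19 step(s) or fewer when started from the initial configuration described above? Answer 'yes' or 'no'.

Step 1: in state A at pos 1, read 0 -> (A,0)->write 1,move R,goto D. Now: state=D, head=2, tape[-4..4]=010101010 (head:       ^)
Step 2: in state D at pos 2, read 0 -> (D,0)->write 1,move R,goto C. Now: state=C, head=3, tape[-4..4]=010101110 (head:        ^)
Step 3: in state C at pos 3, read 1 -> (C,1)->write 1,move L,goto C. Now: state=C, head=2, tape[-4..4]=010101110 (head:       ^)
Step 4: in state C at pos 2, read 1 -> (C,1)->write 1,move L,goto C. Now: state=C, head=1, tape[-4..4]=010101110 (head:      ^)
Step 5: in state C at pos 1, read 1 -> (C,1)->write 1,move L,goto C. Now: state=C, head=0, tape[-4..4]=010101110 (head:     ^)
Step 6: in state C at pos 0, read 0 -> (C,0)->write 1,move L,goto B. Now: state=B, head=-1, tape[-4..4]=010111110 (head:    ^)
Step 7: in state B at pos -1, read 1 -> (B,1)->write 0,move R,goto D. Now: state=D, head=0, tape[-4..4]=010011110 (head:     ^)
Step 8: in state D at pos 0, read 1 -> (D,1)->write 1,move L,goto A. Now: state=A, head=-1, tape[-4..4]=010011110 (head:    ^)
Step 9: in state A at pos -1, read 0 -> (A,0)->write 1,move R,goto D. Now: state=D, head=0, tape[-4..4]=010111110 (head:     ^)
Step 10: in state D at pos 0, read 1 -> (D,1)->write 1,move L,goto A. Now: state=A, head=-1, tape[-4..4]=010111110 (head:    ^)
Step 11: in state A at pos -1, read 1 -> (A,1)->write 0,move L,goto A. Now: state=A, head=-2, tape[-4..4]=010011110 (head:   ^)
Step 12: in state A at pos -2, read 0 -> (A,0)->write 1,move R,goto D. Now: state=D, head=-1, tape[-4..4]=011011110 (head:    ^)
Step 13: in state D at pos -1, read 0 -> (D,0)->write 1,move R,goto C. Now: state=C, head=0, tape[-4..4]=011111110 (head:     ^)
Step 14: in state C at pos 0, read 1 -> (C,1)->write 1,move L,goto C. Now: state=C, head=-1, tape[-4..4]=011111110 (head:    ^)
Step 15: in state C at pos -1, read 1 -> (C,1)->write 1,move L,goto C. Now: state=C, head=-2, tape[-4..4]=011111110 (head:   ^)
Step 16: in state C at pos -2, read 1 -> (C,1)->write 1,move L,goto C. Now: state=C, head=-3, tape[-4..4]=011111110 (head:  ^)
Step 17: in state C at pos -3, read 1 -> (C,1)->write 1,move L,goto C. Now: state=C, head=-4, tape[-5..4]=0011111110 (head:  ^)
Step 18: in state C at pos -4, read 0 -> (C,0)->write 1,move L,goto B. Now: state=B, head=-5, tape[-6..4]=00111111110 (head:  ^)
Step 19: in state B at pos -5, read 0 -> (B,0)->write 0,move R,goto H. Now: state=H, head=-4, tape[-6..4]=00111111110 (head:   ^)
State H reached at step 19; 19 <= 19 -> yes

Answer: yes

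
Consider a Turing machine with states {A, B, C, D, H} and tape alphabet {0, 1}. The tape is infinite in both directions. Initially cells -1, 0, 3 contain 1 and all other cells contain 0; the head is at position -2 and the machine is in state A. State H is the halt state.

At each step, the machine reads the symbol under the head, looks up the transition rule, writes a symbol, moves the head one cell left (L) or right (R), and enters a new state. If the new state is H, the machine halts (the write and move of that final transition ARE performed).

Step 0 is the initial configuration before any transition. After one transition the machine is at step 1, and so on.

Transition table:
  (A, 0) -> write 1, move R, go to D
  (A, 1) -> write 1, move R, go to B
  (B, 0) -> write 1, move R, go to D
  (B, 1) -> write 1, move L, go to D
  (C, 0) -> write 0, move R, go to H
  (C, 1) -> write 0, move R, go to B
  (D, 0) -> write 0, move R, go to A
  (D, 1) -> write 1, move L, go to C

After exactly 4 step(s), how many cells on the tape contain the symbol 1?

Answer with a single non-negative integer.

Step 1: in state A at pos -2, read 0 -> (A,0)->write 1,move R,goto D. Now: state=D, head=-1, tape[-3..4]=01110010 (head:   ^)
Step 2: in state D at pos -1, read 1 -> (D,1)->write 1,move L,goto C. Now: state=C, head=-2, tape[-3..4]=01110010 (head:  ^)
Step 3: in state C at pos -2, read 1 -> (C,1)->write 0,move R,goto B. Now: state=B, head=-1, tape[-3..4]=00110010 (head:   ^)
Step 4: in state B at pos -1, read 1 -> (B,1)->write 1,move L,goto D. Now: state=D, head=-2, tape[-3..4]=00110010 (head:  ^)
Cells containing 1 after step 4: {-1, 0, 3} -> 3 cell(s)

Answer: 3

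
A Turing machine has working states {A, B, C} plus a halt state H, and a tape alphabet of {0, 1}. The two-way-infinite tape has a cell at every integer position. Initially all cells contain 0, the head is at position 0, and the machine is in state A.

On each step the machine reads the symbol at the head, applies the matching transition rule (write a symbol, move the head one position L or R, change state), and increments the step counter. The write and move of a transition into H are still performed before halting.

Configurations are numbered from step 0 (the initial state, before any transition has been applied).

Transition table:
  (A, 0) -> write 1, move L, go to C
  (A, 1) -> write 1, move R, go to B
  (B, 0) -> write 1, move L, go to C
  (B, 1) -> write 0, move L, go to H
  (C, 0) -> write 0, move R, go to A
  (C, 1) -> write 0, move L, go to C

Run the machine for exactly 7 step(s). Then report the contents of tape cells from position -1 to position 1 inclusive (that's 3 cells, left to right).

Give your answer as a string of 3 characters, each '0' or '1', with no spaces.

Step 1: in state A at pos 0, read 0 -> (A,0)->write 1,move L,goto C. Now: state=C, head=-1, tape[-2..1]=0010 (head:  ^)
Step 2: in state C at pos -1, read 0 -> (C,0)->write 0,move R,goto A. Now: state=A, head=0, tape[-2..1]=0010 (head:   ^)
Step 3: in state A at pos 0, read 1 -> (A,1)->write 1,move R,goto B. Now: state=B, head=1, tape[-2..2]=00100 (head:    ^)
Step 4: in state B at pos 1, read 0 -> (B,0)->write 1,move L,goto C. Now: state=C, head=0, tape[-2..2]=00110 (head:   ^)
Step 5: in state C at pos 0, read 1 -> (C,1)->write 0,move L,goto C. Now: state=C, head=-1, tape[-2..2]=00010 (head:  ^)
Step 6: in state C at pos -1, read 0 -> (C,0)->write 0,move R,goto A. Now: state=A, head=0, tape[-2..2]=00010 (head:   ^)
Step 7: in state A at pos 0, read 0 -> (A,0)->write 1,move L,goto C. Now: state=C, head=-1, tape[-2..2]=00110 (head:  ^)

Answer: 011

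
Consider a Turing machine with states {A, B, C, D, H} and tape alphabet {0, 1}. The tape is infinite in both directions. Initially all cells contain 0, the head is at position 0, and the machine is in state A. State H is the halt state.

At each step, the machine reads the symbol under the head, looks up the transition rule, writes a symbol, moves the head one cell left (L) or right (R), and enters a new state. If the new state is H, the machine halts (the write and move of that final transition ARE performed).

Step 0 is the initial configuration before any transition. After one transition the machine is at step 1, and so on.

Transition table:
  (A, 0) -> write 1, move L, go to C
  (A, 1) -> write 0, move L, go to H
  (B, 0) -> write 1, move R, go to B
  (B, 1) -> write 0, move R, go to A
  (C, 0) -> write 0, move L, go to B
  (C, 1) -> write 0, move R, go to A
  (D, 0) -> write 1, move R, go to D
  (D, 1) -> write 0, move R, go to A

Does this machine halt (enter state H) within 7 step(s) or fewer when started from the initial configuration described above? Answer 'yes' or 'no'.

Answer: no

Derivation:
Step 1: in state A at pos 0, read 0 -> (A,0)->write 1,move L,goto C. Now: state=C, head=-1, tape[-2..1]=0010 (head:  ^)
Step 2: in state C at pos -1, read 0 -> (C,0)->write 0,move L,goto B. Now: state=B, head=-2, tape[-3..1]=00010 (head:  ^)
Step 3: in state B at pos -2, read 0 -> (B,0)->write 1,move R,goto B. Now: state=B, head=-1, tape[-3..1]=01010 (head:   ^)
Step 4: in state B at pos -1, read 0 -> (B,0)->write 1,move R,goto B. Now: state=B, head=0, tape[-3..1]=01110 (head:    ^)
Step 5: in state B at pos 0, read 1 -> (B,1)->write 0,move R,goto A. Now: state=A, head=1, tape[-3..2]=011000 (head:     ^)
Step 6: in state A at pos 1, read 0 -> (A,0)->write 1,move L,goto C. Now: state=C, head=0, tape[-3..2]=011010 (head:    ^)
Step 7: in state C at pos 0, read 0 -> (C,0)->write 0,move L,goto B. Now: state=B, head=-1, tape[-3..2]=011010 (head:   ^)
After 7 step(s): state = B (not H) -> not halted within 7 -> no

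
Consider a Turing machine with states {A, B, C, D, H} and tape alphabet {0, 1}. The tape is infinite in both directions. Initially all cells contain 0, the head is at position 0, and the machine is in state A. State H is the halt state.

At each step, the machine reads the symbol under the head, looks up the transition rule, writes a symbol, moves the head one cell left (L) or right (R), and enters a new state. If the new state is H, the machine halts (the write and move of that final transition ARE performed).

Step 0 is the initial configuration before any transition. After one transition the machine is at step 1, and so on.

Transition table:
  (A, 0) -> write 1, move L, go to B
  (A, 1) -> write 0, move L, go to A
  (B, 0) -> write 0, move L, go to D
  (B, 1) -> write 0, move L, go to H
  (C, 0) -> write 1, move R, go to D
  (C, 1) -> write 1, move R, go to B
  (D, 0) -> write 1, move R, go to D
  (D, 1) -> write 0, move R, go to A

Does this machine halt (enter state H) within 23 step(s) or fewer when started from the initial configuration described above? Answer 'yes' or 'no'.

Answer: yes

Derivation:
Step 1: in state A at pos 0, read 0 -> (A,0)->write 1,move L,goto B. Now: state=B, head=-1, tape[-2..1]=0010 (head:  ^)
Step 2: in state B at pos -1, read 0 -> (B,0)->write 0,move L,goto D. Now: state=D, head=-2, tape[-3..1]=00010 (head:  ^)
Step 3: in state D at pos -2, read 0 -> (D,0)->write 1,move R,goto D. Now: state=D, head=-1, tape[-3..1]=01010 (head:   ^)
Step 4: in state D at pos -1, read 0 -> (D,0)->write 1,move R,goto D. Now: state=D, head=0, tape[-3..1]=01110 (head:    ^)
Step 5: in state D at pos 0, read 1 -> (D,1)->write 0,move R,goto A. Now: state=A, head=1, tape[-3..2]=011000 (head:     ^)
Step 6: in state A at pos 1, read 0 -> (A,0)->write 1,move L,goto B. Now: state=B, head=0, tape[-3..2]=011010 (head:    ^)
Step 7: in state B at pos 0, read 0 -> (B,0)->write 0,move L,goto D. Now: state=D, head=-1, tape[-3..2]=011010 (head:   ^)
Step 8: in state D at pos -1, read 1 -> (D,1)->write 0,move R,goto A. Now: state=A, head=0, tape[-3..2]=010010 (head:    ^)
Step 9: in state A at pos 0, read 0 -> (A,0)->write 1,move L,goto B. Now: state=B, head=-1, tape[-3..2]=010110 (head:   ^)
Step 10: in state B at pos -1, read 0 -> (B,0)->write 0,move L,goto D. Now: state=D, head=-2, tape[-3..2]=010110 (head:  ^)
Step 11: in state D at pos -2, read 1 -> (D,1)->write 0,move R,goto A. Now: state=A, head=-1, tape[-3..2]=000110 (head:   ^)
Step 12: in state A at pos -1, read 0 -> (A,0)->write 1,move L,goto B. Now: state=B, head=-2, tape[-3..2]=001110 (head:  ^)
Step 13: in state B at pos -2, read 0 -> (B,0)->write 0,move L,goto D. Now: state=D, head=-3, tape[-4..2]=0001110 (head:  ^)
Step 14: in state D at pos -3, read 0 -> (D,0)->write 1,move R,goto D. Now: state=D, head=-2, tape[-4..2]=0101110 (head:   ^)
Step 15: in state D at pos -2, read 0 -> (D,0)->write 1,move R,goto D. Now: state=D, head=-1, tape[-4..2]=0111110 (head:    ^)
Step 16: in state D at pos -1, read 1 -> (D,1)->write 0,move R,goto A. Now: state=A, head=0, tape[-4..2]=0110110 (head:     ^)
Step 17: in state A at pos 0, read 1 -> (A,1)->write 0,move L,goto A. Now: state=A, head=-1, tape[-4..2]=0110010 (head:    ^)
Step 18: in state A at pos -1, read 0 -> (A,0)->write 1,move L,goto B. Now: state=B, head=-2, tape[-4..2]=0111010 (head:   ^)
Step 19: in state B at pos -2, read 1 -> (B,1)->write 0,move L,goto H. Now: state=H, head=-3, tape[-4..2]=0101010 (head:  ^)
State H reached at step 19; 19 <= 23 -> yes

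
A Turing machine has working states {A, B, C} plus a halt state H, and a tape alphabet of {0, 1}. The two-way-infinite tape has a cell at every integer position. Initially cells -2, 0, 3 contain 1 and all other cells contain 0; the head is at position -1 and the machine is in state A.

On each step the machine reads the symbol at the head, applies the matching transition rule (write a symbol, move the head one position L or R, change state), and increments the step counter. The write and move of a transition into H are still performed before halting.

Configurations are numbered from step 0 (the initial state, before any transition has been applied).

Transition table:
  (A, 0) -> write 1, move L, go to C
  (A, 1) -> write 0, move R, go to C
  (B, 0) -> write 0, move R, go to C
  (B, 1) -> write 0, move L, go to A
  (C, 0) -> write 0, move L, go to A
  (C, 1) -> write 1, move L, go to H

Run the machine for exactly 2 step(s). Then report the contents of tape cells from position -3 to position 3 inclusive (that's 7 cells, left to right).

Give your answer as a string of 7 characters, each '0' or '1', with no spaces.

Step 1: in state A at pos -1, read 0 -> (A,0)->write 1,move L,goto C. Now: state=C, head=-2, tape[-3..4]=01110010 (head:  ^)
Step 2: in state C at pos -2, read 1 -> (C,1)->write 1,move L,goto H. Now: state=H, head=-3, tape[-4..4]=001110010 (head:  ^)

Answer: 0111001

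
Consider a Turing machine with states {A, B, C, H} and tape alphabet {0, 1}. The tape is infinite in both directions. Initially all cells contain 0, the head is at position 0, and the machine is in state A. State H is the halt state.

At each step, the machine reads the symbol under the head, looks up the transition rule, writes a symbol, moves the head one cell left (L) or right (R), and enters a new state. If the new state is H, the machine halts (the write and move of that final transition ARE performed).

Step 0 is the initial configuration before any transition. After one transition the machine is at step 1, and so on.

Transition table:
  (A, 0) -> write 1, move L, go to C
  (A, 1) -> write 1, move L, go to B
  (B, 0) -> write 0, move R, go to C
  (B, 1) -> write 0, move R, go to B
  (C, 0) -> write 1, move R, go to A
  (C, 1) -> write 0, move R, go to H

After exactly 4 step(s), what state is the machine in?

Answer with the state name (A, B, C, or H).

Step 1: in state A at pos 0, read 0 -> (A,0)->write 1,move L,goto C. Now: state=C, head=-1, tape[-2..1]=0010 (head:  ^)
Step 2: in state C at pos -1, read 0 -> (C,0)->write 1,move R,goto A. Now: state=A, head=0, tape[-2..1]=0110 (head:   ^)
Step 3: in state A at pos 0, read 1 -> (A,1)->write 1,move L,goto B. Now: state=B, head=-1, tape[-2..1]=0110 (head:  ^)
Step 4: in state B at pos -1, read 1 -> (B,1)->write 0,move R,goto B. Now: state=B, head=0, tape[-2..1]=0010 (head:   ^)

Answer: B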